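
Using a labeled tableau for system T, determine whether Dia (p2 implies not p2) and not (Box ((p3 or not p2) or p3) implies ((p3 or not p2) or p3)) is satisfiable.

1. Dia (p2 implies not p2) and not (Box ((p3 or not p2) or p3) implies ((p3 or not p2) or p3)), w0
2. Dia (p2 implies not p2), w0   [and-rule on 1]
3. not (Box ((p3 or not p2) or p3) implies ((p3 or not p2) or p3)), w0   [and-rule on 1]
4. Box ((p3 or not p2) or p3), w0   [neg-implies-rule on 3]
5. not ((p3 or not p2) or p3), w0   [neg-implies-rule on 3]
6. not (p3 or not p2), w0   [neg-or-rule on 5]
7. not p3, w0   [neg-or-rule on 5]
8. p2, w0   [neg-or-rule on 6]
9. (p3 or not p2) or p3, w0   [Box-rule on 4 via w0Rw0]
10. p3 or not p2, w0   [or-rule on 9 (branches; this branch)]
11. not p2, w0   [or-rule on 10 (branches; this branch)]
Accessibility: w0Rw0
Branch closes: p2 and not p2 both at w0.
(One branch shown.) All branches close.

Unsatisfiable (every branch closes)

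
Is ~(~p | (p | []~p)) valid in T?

Tableau for the negation ~p | (p | []~p):
1. ~p | (p | []~p), w0
2. p | []~p, w0
3. []~p, w0
4. ~p, w0
Accessibility: w0Rw0
The negation has an open branch (countermodel exists).

No, not valid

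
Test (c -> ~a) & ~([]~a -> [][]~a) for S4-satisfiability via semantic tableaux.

1. (c -> ~a) & ~([]~a -> [][]~a), u
2. c -> ~a, u   [&-rule on 1]
3. ~([]~a -> [][]~a), u   [&-rule on 1]
4. []~a, u   [~->-rule on 3]
5. ~[][]~a, u   [~->-rule on 3]
6. ~a, u   [[]-rule on 4 via uRu]
7. ~[]~a, v   [~[]-rule on 5: fresh world v, uRv]
8. ~a, v   [[]-rule on 4 via uRv]
9. a, w   [~[]-rule on 7: fresh world w, vRw]
10. ~a, w   [[]-rule on 4 via uRw]
Accessibility: uRu, uRv, uRw, vRv, vRw, wRw
Branch closes: a and ~a both at w.
(One branch shown.) All branches close.

Unsatisfiable (every branch closes)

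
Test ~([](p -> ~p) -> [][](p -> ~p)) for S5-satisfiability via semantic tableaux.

Unsatisfiable

1. ~([](p -> ~p) -> [][](p -> ~p)), w0
2. [](p -> ~p), w0
3. ~[][](p -> ~p), w0
4. p -> ~p, w0
5. ~p, w0
6. ~[](p -> ~p), w1
7. p -> ~p, w1
8. ~p, w1
9. ~(p -> ~p), w2
10. p, w2
11. p -> ~p, w2
12. ~p, w2
Accessibility: w0Rw0, w0Rw1, w0Rw2, w1Rw0, w1Rw1, w1Rw2, w2Rw0, w2Rw1, w2Rw2
Branch closes: p and ~p both at w2.
(One branch shown.) All branches close.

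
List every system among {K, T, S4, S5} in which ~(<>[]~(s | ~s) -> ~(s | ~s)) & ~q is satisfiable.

K

T-tableau for the formula:
1. ~(<>[]~(s | ~s) -> ~(s | ~s)) & ~q, 0
2. ~(<>[]~(s | ~s) -> ~(s | ~s)), 0
3. ~q, 0
4. <>[]~(s | ~s), 0
5. s | ~s, 0
6. ~s, 0
7. []~(s | ~s), 1
8. ~(s | ~s), 1
9. ~s, 1
10. s, 1
Accessibility: 0R0, 0R1, 1R1
Branch closes: s and ~s both at 1.
Every branch closes (one shown): unsatisfiable in T, hence also in S4, S5 (every S4/S5-frame is a T-frame).
K-tableau for the formula:
1. ~(<>[]~(s | ~s) -> ~(s | ~s)) & ~q, 0
2. ~(<>[]~(s | ~s) -> ~(s | ~s)), 0
3. ~q, 0
4. <>[]~(s | ~s), 0
5. s | ~s, 0
6. ~s, 0
7. []~(s | ~s), 1
Accessibility: 0R1
Complete open branch: satisfiable in K.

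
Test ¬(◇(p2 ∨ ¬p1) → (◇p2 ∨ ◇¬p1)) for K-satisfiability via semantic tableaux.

Unsatisfiable (every branch closes)

1. ¬(◇(p2 ∨ ¬p1) → (◇p2 ∨ ◇¬p1)), u
2. ◇(p2 ∨ ¬p1), u   [¬→-rule on 1]
3. ¬(◇p2 ∨ ◇¬p1), u   [¬→-rule on 1]
4. ¬◇p2, u   [¬∨-rule on 3]
5. ¬◇¬p1, u   [¬∨-rule on 3]
6. p2 ∨ ¬p1, v   [◇-rule on 2: fresh world v, uRv]
7. ¬p2, v   [¬◇-rule on 4 via uRv]
8. p1, v   [¬◇-rule on 5 via uRv]
9. ¬p1, v   [∨-rule on 6 (branches; this branch)]
Accessibility: uRv
Branch closes: p1 and ¬p1 both at v.
Every branch closes; the branch above is one of them.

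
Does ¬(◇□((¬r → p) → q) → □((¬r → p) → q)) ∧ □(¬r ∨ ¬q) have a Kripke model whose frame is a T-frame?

Yes, satisfiable

1. ¬(◇□((¬r → p) → q) → □((¬r → p) → q)) ∧ □(¬r ∨ ¬q), w0
2. ¬(◇□((¬r → p) → q) → □((¬r → p) → q)), w0   [∧-rule on 1]
3. □(¬r ∨ ¬q), w0   [∧-rule on 1]
4. ◇□((¬r → p) → q), w0   [¬→-rule on 2]
5. ¬□((¬r → p) → q), w0   [¬→-rule on 2]
6. ¬r ∨ ¬q, w0   [□-rule on 3 via w0Rw0]
7. ¬q, w0   [∨-rule on 6 (branches; this branch)]
8. □((¬r → p) → q), w1   [◇-rule on 4: fresh world w1, w0Rw1]
9. ¬r ∨ ¬q, w1   [□-rule on 3 via w0Rw1]
10. (¬r → p) → q, w1   [□-rule on 8 via w1Rw1]
11. ¬q, w1   [∨-rule on 9 (branches; this branch)]
12. ¬(¬r → p), w1   [→-rule on 10 (branches; this branch)]
13. ¬r, w1   [¬→-rule on 12]
14. ¬p, w1   [¬→-rule on 12]
15. ¬((¬r → p) → q), w2   [¬□-rule on 5: fresh world w2, w0Rw2]
16. ¬r → p, w2   [¬→-rule on 15]
17. ¬q, w2   [¬→-rule on 15]
18. ¬r ∨ ¬q, w2   [□-rule on 3 via w0Rw2]
19. p, w2   [→-rule on 16 (branches; this branch)]
Accessibility: w0Rw0, w0Rw1, w0Rw2, w1Rw1, w2Rw2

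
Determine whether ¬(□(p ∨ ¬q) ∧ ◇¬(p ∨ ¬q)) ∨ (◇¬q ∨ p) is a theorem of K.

Valid

Tableau for the negation ¬(¬(□(p ∨ ¬q) ∧ ◇¬(p ∨ ¬q)) ∨ (◇¬q ∨ p)):
1. ¬(¬(□(p ∨ ¬q) ∧ ◇¬(p ∨ ¬q)) ∨ (◇¬q ∨ p)), 0
2. □(p ∨ ¬q) ∧ ◇¬(p ∨ ¬q), 0   [¬∨-rule on 1]
3. ¬(◇¬q ∨ p), 0   [¬∨-rule on 1]
4. □(p ∨ ¬q), 0   [∧-rule on 2]
5. ◇¬(p ∨ ¬q), 0   [∧-rule on 2]
6. ¬◇¬q, 0   [¬∨-rule on 3]
7. ¬p, 0   [¬∨-rule on 3]
8. ¬(p ∨ ¬q), 1   [◇-rule on 5: fresh world 1, 0R1]
9. ¬p, 1   [¬∨-rule on 8]
10. q, 1   [¬∨-rule on 8]
11. p ∨ ¬q, 1   [□-rule on 4 via 0R1]
12. ¬q, 1   [∨-rule on 11 (branches; this branch)]
Accessibility: 0R1
Branch closes: q and ¬q both at 1.
All branches of the negation close; one closing branch shown above.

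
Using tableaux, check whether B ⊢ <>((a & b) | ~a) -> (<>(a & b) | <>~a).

Tableau for the negation ~(<>((a & b) | ~a) -> (<>(a & b) | <>~a)):
1. ~(<>((a & b) | ~a) -> (<>(a & b) | <>~a)), u
2. <>((a & b) | ~a), u
3. ~(<>(a & b) | <>~a), u
4. ~<>(a & b), u
5. ~<>~a, u
6. ~(a & b), u
7. a, u
8. ~b, u
9. (a & b) | ~a, v
10. ~(a & b), v
11. a, v
12. a & b, v
13. b, v
14. ~b, v
Accessibility: uRu, uRv, vRu, vRv
Branch closes: b and ~b both at v.
All branches of the negation close; one closing branch shown above.

Valid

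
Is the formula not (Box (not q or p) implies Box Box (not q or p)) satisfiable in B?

1. not (Box (not q or p) implies Box Box (not q or p)), w0
2. Box (not q or p), w0
3. not Box Box (not q or p), w0
4. not q or p, w0
5. p, w0
6. not Box (not q or p), w1
7. not q or p, w1
8. p, w1
9. not (not q or p), w2
10. q, w2
11. not p, w2
Accessibility: w0Rw0, w0Rw1, w1Rw0, w1Rw1, w1Rw2, w2Rw1, w2Rw2

Satisfiable (open branch found)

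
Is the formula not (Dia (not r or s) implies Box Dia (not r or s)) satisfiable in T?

1. not (Dia (not r or s) implies Box Dia (not r or s)), w0
2. Dia (not r or s), w0   [neg-implies-rule on 1]
3. not Box Dia (not r or s), w0   [neg-implies-rule on 1]
4. not r or s, w1   [Dia-rule on 2: fresh world w1, w0Rw1]
5. s, w1   [or-rule on 4 (branches; this branch)]
6. not Dia (not r or s), w2   [neg-Box-rule on 3: fresh world w2, w0Rw2]
7. not (not r or s), w2   [neg-Dia-rule on 6 via w2Rw2]
8. r, w2   [neg-or-rule on 7]
9. not s, w2   [neg-or-rule on 7]
Accessibility: w0Rw0, w0Rw1, w0Rw2, w1Rw1, w2Rw2

Satisfiable (open branch found)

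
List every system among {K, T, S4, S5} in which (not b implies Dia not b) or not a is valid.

T, S4, S5

K-tableau for the negation not ((not b implies Dia not b) or not a):
1. not ((not b implies Dia not b) or not a), 0
2. not (not b implies Dia not b), 0
3. a, 0
4. not b, 0
5. not Dia not b, 0
Complete open branch: countermodel on a K-frame, so not valid in K.
T-tableau for the negation not ((not b implies Dia not b) or not a):
1. not ((not b implies Dia not b) or not a), 0
2. not (not b implies Dia not b), 0
3. a, 0
4. not b, 0
5. not Dia not b, 0
6. b, 0
Accessibility: 0R0
Branch closes: b and not b both at 0.
Every branch closes (one shown): valid in T, hence also in S4, S5 (every theorem of T is a theorem of S4 and S5).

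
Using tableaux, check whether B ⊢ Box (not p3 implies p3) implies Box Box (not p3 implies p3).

Tableau for the negation not (Box (not p3 implies p3) implies Box Box (not p3 implies p3)):
1. not (Box (not p3 implies p3) implies Box Box (not p3 implies p3)), w0
2. Box (not p3 implies p3), w0
3. not Box Box (not p3 implies p3), w0
4. not p3 implies p3, w0
5. p3, w0
6. not Box (not p3 implies p3), w1
7. not p3 implies p3, w1
8. p3, w1
9. not (not p3 implies p3), w2
10. not p3, w2
Accessibility: w0Rw0, w0Rw1, w1Rw0, w1Rw1, w1Rw2, w2Rw1, w2Rw2
The negation has an open branch (countermodel exists).

Invalid (countermodel exists)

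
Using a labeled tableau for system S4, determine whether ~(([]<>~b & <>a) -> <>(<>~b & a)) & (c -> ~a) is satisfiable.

Unsatisfiable

1. ~(([]<>~b & <>a) -> <>(<>~b & a)) & (c -> ~a), w0
2. ~(([]<>~b & <>a) -> <>(<>~b & a)), w0
3. c -> ~a, w0
4. []<>~b & <>a, w0
5. ~<>(<>~b & a), w0
6. []<>~b, w0
7. <>a, w0
8. ~(<>~b & a), w0
9. <>~b, w0
10. ~a, w0
11. a, w1
12. ~(<>~b & a), w1
13. <>~b, w1
14. ~<>~b, w1
15. b, w1
16. ~b, w2
17. ~(<>~b & a), w2
18. <>~b, w2
19. ~a, w2
20. ~b, w3
21. ~(<>~b & a), w3
22. <>~b, w3
23. b, w3
Accessibility: w0Rw0, w0Rw1, w0Rw2, w0Rw3, w1Rw1, w1Rw3, w2Rw2, w3Rw3
Branch closes: b and ~b both at w3.
All branches of the tableau close; one closing branch shown above.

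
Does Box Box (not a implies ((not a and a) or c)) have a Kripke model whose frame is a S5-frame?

Satisfiable (open branch found)

1. Box Box (not a implies ((not a and a) or c)), w0
2. Box (not a implies ((not a and a) or c)), w0
3. not a implies ((not a and a) or c), w0
4. (not a and a) or c, w0
5. c, w0
Accessibility: w0Rw0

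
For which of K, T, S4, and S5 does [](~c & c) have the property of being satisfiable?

K-tableau for the formula:
1. [](~c & c), 0
Complete open branch: satisfiable in K.
T-tableau for the formula:
1. [](~c & c), 0
2. ~c & c, 0
3. ~c, 0
4. c, 0
Accessibility: 0R0
Branch closes: c and ~c both at 0.
Every branch closes (one shown): unsatisfiable in T, hence also in S4, S5 (every S4/S5-frame is a T-frame).

K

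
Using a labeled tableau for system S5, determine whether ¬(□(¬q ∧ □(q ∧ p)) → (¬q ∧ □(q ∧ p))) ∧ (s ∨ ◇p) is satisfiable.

1. ¬(□(¬q ∧ □(q ∧ p)) → (¬q ∧ □(q ∧ p))) ∧ (s ∨ ◇p), u
2. ¬(□(¬q ∧ □(q ∧ p)) → (¬q ∧ □(q ∧ p))), u   [∧-rule on 1]
3. s ∨ ◇p, u   [∧-rule on 1]
4. □(¬q ∧ □(q ∧ p)), u   [¬→-rule on 2]
5. ¬(¬q ∧ □(q ∧ p)), u   [¬→-rule on 2]
6. ¬q ∧ □(q ∧ p), u   [□-rule on 4 via uRu]
7. ¬q, u   [∧-rule on 6]
8. □(q ∧ p), u   [∧-rule on 6]
9. q ∧ p, u   [□-rule on 8 via uRu]
10. q, u   [∧-rule on 9]
11. p, u   [∧-rule on 9]
Accessibility: uRu
Branch closes: q and ¬q both at u.
(One branch shown.) All branches close.

Unsatisfiable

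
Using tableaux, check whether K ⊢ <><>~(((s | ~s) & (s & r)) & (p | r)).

Invalid (countermodel exists)

Tableau for the negation ~<><>~(((s | ~s) & (s & r)) & (p | r)):
1. ~<><>~(((s | ~s) & (s & r)) & (p | r)), 0
The negation has an open branch (countermodel exists).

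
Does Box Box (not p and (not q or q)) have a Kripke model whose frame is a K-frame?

1. Box Box (not p and (not q or q)), 0

Satisfiable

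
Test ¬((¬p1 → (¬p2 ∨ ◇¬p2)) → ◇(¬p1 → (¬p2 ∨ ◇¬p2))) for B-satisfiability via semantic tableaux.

Unsatisfiable (every branch closes)

1. ¬((¬p1 → (¬p2 ∨ ◇¬p2)) → ◇(¬p1 → (¬p2 ∨ ◇¬p2))), w0
2. ¬p1 → (¬p2 ∨ ◇¬p2), w0
3. ¬◇(¬p1 → (¬p2 ∨ ◇¬p2)), w0
4. ¬(¬p1 → (¬p2 ∨ ◇¬p2)), w0
5. ¬p1, w0
6. ¬(¬p2 ∨ ◇¬p2), w0
7. p2, w0
8. ¬◇¬p2, w0
9. ¬p2 ∨ ◇¬p2, w0
10. ◇¬p2, w0
11. ¬p2, w1
12. ¬(¬p1 → (¬p2 ∨ ◇¬p2)), w1
13. ¬p1, w1
14. ¬(¬p2 ∨ ◇¬p2), w1
15. p2, w1
16. ¬◇¬p2, w1
Accessibility: w0Rw0, w0Rw1, w1Rw0, w1Rw1
Branch closes: p2 and ¬p2 both at w1.
(One branch shown.) All branches close.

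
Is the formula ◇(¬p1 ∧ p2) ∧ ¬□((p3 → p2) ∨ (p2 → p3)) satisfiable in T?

No, unsatisfiable

1. ◇(¬p1 ∧ p2) ∧ ¬□((p3 → p2) ∨ (p2 → p3)), 0
2. ◇(¬p1 ∧ p2), 0   [∧-rule on 1]
3. ¬□((p3 → p2) ∨ (p2 → p3)), 0   [∧-rule on 1]
4. ¬p1 ∧ p2, 1   [◇-rule on 2: fresh world 1, 0R1]
5. ¬p1, 1   [∧-rule on 4]
6. p2, 1   [∧-rule on 4]
7. ¬((p3 → p2) ∨ (p2 → p3)), 2   [¬□-rule on 3: fresh world 2, 0R2]
8. ¬(p3 → p2), 2   [¬∨-rule on 7]
9. ¬(p2 → p3), 2   [¬∨-rule on 7]
10. p3, 2   [¬→-rule on 8]
11. ¬p2, 2   [¬→-rule on 8]
12. p2, 2   [¬→-rule on 9]
13. ¬p3, 2   [¬→-rule on 9]
Accessibility: 0R0, 0R1, 0R2, 1R1, 2R2
Branch closes: p2 and ¬p2 both at 2.
(One branch shown.) All branches close.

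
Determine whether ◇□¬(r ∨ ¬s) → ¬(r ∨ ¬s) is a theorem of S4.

No, not valid

Tableau for the negation ¬(◇□¬(r ∨ ¬s) → ¬(r ∨ ¬s)):
1. ¬(◇□¬(r ∨ ¬s) → ¬(r ∨ ¬s)), 0
2. ◇□¬(r ∨ ¬s), 0   [¬→-rule on 1]
3. r ∨ ¬s, 0   [¬→-rule on 1]
4. ¬s, 0   [∨-rule on 3 (branches; this branch)]
5. □¬(r ∨ ¬s), 1   [◇-rule on 2: fresh world 1, 0R1]
6. ¬(r ∨ ¬s), 1   [□-rule on 5 via 1R1]
7. ¬r, 1   [¬∨-rule on 6]
8. s, 1   [¬∨-rule on 6]
Accessibility: 0R0, 0R1, 1R1
The negation has an open branch (countermodel exists).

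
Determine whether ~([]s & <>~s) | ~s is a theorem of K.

Tableau for the negation ~(~([]s & <>~s) | ~s):
1. ~(~([]s & <>~s) | ~s), w0
2. []s & <>~s, w0   [~|-rule on 1]
3. s, w0   [~|-rule on 1]
4. []s, w0   [&-rule on 2]
5. <>~s, w0   [&-rule on 2]
6. ~s, w1   [<>-rule on 5: fresh world w1, w0Rw1]
7. s, w1   [[]-rule on 4 via w0Rw1]
Accessibility: w0Rw1
Branch closes: s and ~s both at w1.
Every branch of the negation's tableau closes; the branch above is one of them.

Valid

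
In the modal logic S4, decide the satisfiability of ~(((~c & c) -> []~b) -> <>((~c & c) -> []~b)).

No, unsatisfiable

1. ~(((~c & c) -> []~b) -> <>((~c & c) -> []~b)), 0
2. (~c & c) -> []~b, 0
3. ~<>((~c & c) -> []~b), 0
4. ~((~c & c) -> []~b), 0
5. ~c & c, 0
6. ~[]~b, 0
7. ~c, 0
8. c, 0
Accessibility: 0R0
Branch closes: c and ~c both at 0.
All branches of the tableau close; one closing branch shown above.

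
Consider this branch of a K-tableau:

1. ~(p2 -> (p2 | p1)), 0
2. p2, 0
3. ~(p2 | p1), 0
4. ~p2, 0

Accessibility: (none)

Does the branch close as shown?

Both p2 and ~p2 appear at 0.

Yes, closed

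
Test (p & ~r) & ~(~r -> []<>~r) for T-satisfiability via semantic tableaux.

1. (p & ~r) & ~(~r -> []<>~r), u
2. p & ~r, u
3. ~(~r -> []<>~r), u
4. p, u
5. ~r, u
6. ~[]<>~r, u
7. ~<>~r, v
8. r, v
Accessibility: uRu, uRv, vRv

Satisfiable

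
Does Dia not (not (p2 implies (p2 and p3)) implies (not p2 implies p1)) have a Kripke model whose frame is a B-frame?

1. Dia not (not (p2 implies (p2 and p3)) implies (not p2 implies p1)), 0
2. not (not (p2 implies (p2 and p3)) implies (not p2 implies p1)), 1
3. not (p2 implies (p2 and p3)), 1
4. not (not p2 implies p1), 1
5. p2, 1
6. not (p2 and p3), 1
7. not p2, 1
8. not p1, 1
Accessibility: 0R0, 0R1, 1R0, 1R1
Branch closes: p2 and not p2 both at 1.
(One branch shown.) All branches close.

No, unsatisfiable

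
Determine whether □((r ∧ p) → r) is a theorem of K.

Tableau for the negation ¬□((r ∧ p) → r):
1. ¬□((r ∧ p) → r), u
2. ¬((r ∧ p) → r), v   [¬□-rule on 1: fresh world v, uRv]
3. r ∧ p, v   [¬→-rule on 2]
4. ¬r, v   [¬→-rule on 2]
5. r, v   [∧-rule on 3]
6. p, v   [∧-rule on 3]
Accessibility: uRv
Branch closes: r and ¬r both at v.
All branches of the negation close; one closing branch shown above.

Valid in K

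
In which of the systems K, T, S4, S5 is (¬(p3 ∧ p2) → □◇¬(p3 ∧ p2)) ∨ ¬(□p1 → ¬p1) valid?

S5

S5-tableau for the negation ¬((¬(p3 ∧ p2) → □◇¬(p3 ∧ p2)) ∨ ¬(□p1 → ¬p1)):
1. ¬((¬(p3 ∧ p2) → □◇¬(p3 ∧ p2)) ∨ ¬(□p1 → ¬p1)), 0
2. ¬(¬(p3 ∧ p2) → □◇¬(p3 ∧ p2)), 0
3. □p1 → ¬p1, 0
4. ¬(p3 ∧ p2), 0
5. ¬□◇¬(p3 ∧ p2), 0
6. ¬p1, 0
7. ¬p2, 0
8. ¬◇¬(p3 ∧ p2), 1
9. p3 ∧ p2, 0
10. p3, 0
11. p2, 0
Accessibility: 0R0, 0R1, 1R0, 1R1
Branch closes: p2 and ¬p2 both at 0.
Every branch closes (one shown): valid in S5.
S4-tableau for the negation ¬((¬(p3 ∧ p2) → □◇¬(p3 ∧ p2)) ∨ ¬(□p1 → ¬p1)):
1. ¬((¬(p3 ∧ p2) → □◇¬(p3 ∧ p2)) ∨ ¬(□p1 → ¬p1)), 0
2. ¬(¬(p3 ∧ p2) → □◇¬(p3 ∧ p2)), 0
3. □p1 → ¬p1, 0
4. ¬(p3 ∧ p2), 0
5. ¬□◇¬(p3 ∧ p2), 0
6. ¬p1, 0
7. ¬p2, 0
8. ¬◇¬(p3 ∧ p2), 1
9. p3 ∧ p2, 1
10. p3, 1
11. p2, 1
Accessibility: 0R0, 0R1, 1R1
Complete open branch: countermodel on an S4-frame, so not valid in S4, nor in K, T (the same frame is also a K-frame and a T-frame).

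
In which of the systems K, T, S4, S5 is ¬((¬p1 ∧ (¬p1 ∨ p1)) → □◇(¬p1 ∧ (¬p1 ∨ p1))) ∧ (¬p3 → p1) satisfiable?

S4-tableau for the formula:
1. ¬((¬p1 ∧ (¬p1 ∨ p1)) → □◇(¬p1 ∧ (¬p1 ∨ p1))) ∧ (¬p3 → p1), u
2. ¬((¬p1 ∧ (¬p1 ∨ p1)) → □◇(¬p1 ∧ (¬p1 ∨ p1))), u   [∧-rule on 1]
3. ¬p3 → p1, u   [∧-rule on 1]
4. ¬p1 ∧ (¬p1 ∨ p1), u   [¬→-rule on 2]
5. ¬□◇(¬p1 ∧ (¬p1 ∨ p1)), u   [¬→-rule on 2]
6. ¬p1, u   [∧-rule on 4]
7. ¬p1 ∨ p1, u   [∧-rule on 4]
8. p3, u   [→-rule on 3 (branches; this branch)]
9. ¬◇(¬p1 ∧ (¬p1 ∨ p1)), v   [¬□-rule on 5: fresh world v, uRv]
10. ¬(¬p1 ∧ (¬p1 ∨ p1)), v   [¬◇-rule on 9 via vRv]
11. p1, v   [¬∧-rule on 10 (branches; this branch)]
Accessibility: uRu, uRv, vRv
Complete open branch: satisfiable in S4, hence also in K, T (this S4-model is also a K-model and a T-model).
S5-tableau for the formula:
1. ¬((¬p1 ∧ (¬p1 ∨ p1)) → □◇(¬p1 ∧ (¬p1 ∨ p1))) ∧ (¬p3 → p1), u
2. ¬((¬p1 ∧ (¬p1 ∨ p1)) → □◇(¬p1 ∧ (¬p1 ∨ p1))), u   [∧-rule on 1]
3. ¬p3 → p1, u   [∧-rule on 1]
4. ¬p1 ∧ (¬p1 ∨ p1), u   [¬→-rule on 2]
5. ¬□◇(¬p1 ∧ (¬p1 ∨ p1)), u   [¬→-rule on 2]
6. ¬p1, u   [∧-rule on 4]
7. ¬p1 ∨ p1, u   [∧-rule on 4]
8. p3, u   [→-rule on 3 (branches; this branch)]
9. ¬◇(¬p1 ∧ (¬p1 ∨ p1)), v   [¬□-rule on 5: fresh world v, uRv]
10. ¬(¬p1 ∧ (¬p1 ∨ p1)), u   [¬◇-rule on 9 via vRu]
11. ¬(¬p1 ∧ (¬p1 ∨ p1)), v   [¬◇-rule on 9 via vRv]
12. ¬(¬p1 ∨ p1), u   [¬∧-rule on 10 (branches; this branch)]
13. p1, u   [¬∨-rule on 12]
Accessibility: uRu, uRv, vRu, vRv
Branch closes: p1 and ¬p1 both at u.
Every branch closes (one shown): unsatisfiable in S5.

K, T, S4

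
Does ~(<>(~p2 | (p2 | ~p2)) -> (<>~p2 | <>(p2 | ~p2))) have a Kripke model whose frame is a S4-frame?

1. ~(<>(~p2 | (p2 | ~p2)) -> (<>~p2 | <>(p2 | ~p2))), u
2. <>(~p2 | (p2 | ~p2)), u   [~->-rule on 1]
3. ~(<>~p2 | <>(p2 | ~p2)), u   [~->-rule on 1]
4. ~<>~p2, u   [~|-rule on 3]
5. ~<>(p2 | ~p2), u   [~|-rule on 3]
6. p2, u   [~<>-rule on 4 via uRu]
7. ~(p2 | ~p2), u   [~<>-rule on 5 via uRu]
8. ~p2, u   [~|-rule on 7]
Accessibility: uRu
Branch closes: p2 and ~p2 both at u.
Every branch closes; the branch above is one of them.

Unsatisfiable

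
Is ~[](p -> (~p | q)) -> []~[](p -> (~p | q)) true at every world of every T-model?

Tableau for the negation ~(~[](p -> (~p | q)) -> []~[](p -> (~p | q))):
1. ~(~[](p -> (~p | q)) -> []~[](p -> (~p | q))), w0
2. ~[](p -> (~p | q)), w0
3. ~[]~[](p -> (~p | q)), w0
4. ~(p -> (~p | q)), w1
5. p, w1
6. ~(~p | q), w1
7. ~q, w1
8. [](p -> (~p | q)), w2
9. p -> (~p | q), w2
10. ~p | q, w2
11. q, w2
Accessibility: w0Rw0, w0Rw1, w0Rw2, w1Rw1, w2Rw2
The negation has an open branch (countermodel exists).

Not valid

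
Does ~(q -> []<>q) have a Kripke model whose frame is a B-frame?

No, unsatisfiable

1. ~(q -> []<>q), w0
2. q, w0
3. ~[]<>q, w0
4. ~<>q, w1
5. ~q, w0
Accessibility: w0Rw0, w0Rw1, w1Rw0, w1Rw1
Branch closes: q and ~q both at w0.
(One branch shown.) All branches close.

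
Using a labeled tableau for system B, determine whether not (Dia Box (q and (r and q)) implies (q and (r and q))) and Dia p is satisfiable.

Unsatisfiable

1. not (Dia Box (q and (r and q)) implies (q and (r and q))) and Dia p, u
2. not (Dia Box (q and (r and q)) implies (q and (r and q))), u
3. Dia p, u
4. Dia Box (q and (r and q)), u
5. not (q and (r and q)), u
6. not (r and q), u
7. not r, u
8. p, v
9. Box (q and (r and q)), w
10. q and (r and q), u
11. q, u
12. r and q, u
13. r, u
Accessibility: uRu, uRv, uRw, vRu, vRv, wRu, wRw
Branch closes: r and not r both at u.
(One branch shown.) All branches close.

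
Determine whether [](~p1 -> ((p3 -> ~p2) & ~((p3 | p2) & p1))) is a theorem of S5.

Not valid

Tableau for the negation ~[](~p1 -> ((p3 -> ~p2) & ~((p3 | p2) & p1))):
1. ~[](~p1 -> ((p3 -> ~p2) & ~((p3 | p2) & p1))), w0
2. ~(~p1 -> ((p3 -> ~p2) & ~((p3 | p2) & p1))), w1
3. ~p1, w1
4. ~((p3 -> ~p2) & ~((p3 | p2) & p1)), w1
5. ~(p3 -> ~p2), w1
6. p3, w1
7. p2, w1
Accessibility: w0Rw0, w0Rw1, w1Rw0, w1Rw1
The negation has an open branch (countermodel exists).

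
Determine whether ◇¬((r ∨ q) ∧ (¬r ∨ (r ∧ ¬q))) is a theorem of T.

Tableau for the negation ¬◇¬((r ∨ q) ∧ (¬r ∨ (r ∧ ¬q))):
1. ¬◇¬((r ∨ q) ∧ (¬r ∨ (r ∧ ¬q))), 0
2. (r ∨ q) ∧ (¬r ∨ (r ∧ ¬q)), 0
3. r ∨ q, 0
4. ¬r ∨ (r ∧ ¬q), 0
5. q, 0
6. ¬r, 0
Accessibility: 0R0
The negation has an open branch (countermodel exists).

Invalid (countermodel exists)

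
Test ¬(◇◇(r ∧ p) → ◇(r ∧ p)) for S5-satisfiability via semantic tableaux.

1. ¬(◇◇(r ∧ p) → ◇(r ∧ p)), u
2. ◇◇(r ∧ p), u
3. ¬◇(r ∧ p), u
4. ¬(r ∧ p), u
5. ¬p, u
6. ◇(r ∧ p), v
7. ¬(r ∧ p), v
8. ¬p, v
9. r ∧ p, w
10. r, w
11. p, w
12. ¬(r ∧ p), w
13. ¬p, w
Accessibility: uRu, uRv, uRw, vRu, vRv, vRw, wRu, wRv, wRw
Branch closes: p and ¬p both at w.
(One branch shown.) All branches close.

No, unsatisfiable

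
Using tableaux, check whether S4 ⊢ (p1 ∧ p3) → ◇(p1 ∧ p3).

Valid

Tableau for the negation ¬((p1 ∧ p3) → ◇(p1 ∧ p3)):
1. ¬((p1 ∧ p3) → ◇(p1 ∧ p3)), w0
2. p1 ∧ p3, w0   [¬→-rule on 1]
3. ¬◇(p1 ∧ p3), w0   [¬→-rule on 1]
4. p1, w0   [∧-rule on 2]
5. p3, w0   [∧-rule on 2]
6. ¬(p1 ∧ p3), w0   [¬◇-rule on 3 via w0Rw0]
7. ¬p3, w0   [¬∧-rule on 6 (branches; this branch)]
Accessibility: w0Rw0
Branch closes: p3 and ¬p3 both at w0.
Every branch of the negation's tableau closes; the branch above is one of them.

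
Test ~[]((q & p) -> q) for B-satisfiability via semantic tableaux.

1. ~[]((q & p) -> q), 0
2. ~((q & p) -> q), 1
3. q & p, 1
4. ~q, 1
5. q, 1
6. p, 1
Accessibility: 0R0, 0R1, 1R0, 1R1
Branch closes: q and ~q both at 1.
Every branch closes; the branch above is one of them.

Unsatisfiable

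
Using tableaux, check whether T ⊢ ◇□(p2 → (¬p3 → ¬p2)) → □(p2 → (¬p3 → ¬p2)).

Tableau for the negation ¬(◇□(p2 → (¬p3 → ¬p2)) → □(p2 → (¬p3 → ¬p2))):
1. ¬(◇□(p2 → (¬p3 → ¬p2)) → □(p2 → (¬p3 → ¬p2))), 0
2. ◇□(p2 → (¬p3 → ¬p2)), 0
3. ¬□(p2 → (¬p3 → ¬p2)), 0
4. □(p2 → (¬p3 → ¬p2)), 1
5. p2 → (¬p3 → ¬p2), 1
6. ¬p3 → ¬p2, 1
7. ¬p2, 1
8. ¬(p2 → (¬p3 → ¬p2)), 2
9. p2, 2
10. ¬(¬p3 → ¬p2), 2
11. ¬p3, 2
Accessibility: 0R0, 0R1, 0R2, 1R1, 2R2
The negation has an open branch (countermodel exists).

No, not valid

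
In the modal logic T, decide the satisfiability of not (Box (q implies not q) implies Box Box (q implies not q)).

1. not (Box (q implies not q) implies Box Box (q implies not q)), 0
2. Box (q implies not q), 0   [neg-implies-rule on 1]
3. not Box Box (q implies not q), 0   [neg-implies-rule on 1]
4. q implies not q, 0   [Box-rule on 2 via 0R0]
5. not q, 0   [implies-rule on 4 (branches; this branch)]
6. not Box (q implies not q), 1   [neg-Box-rule on 3: fresh world 1, 0R1]
7. q implies not q, 1   [Box-rule on 2 via 0R1]
8. not q, 1   [implies-rule on 7 (branches; this branch)]
9. not (q implies not q), 2   [neg-Box-rule on 6: fresh world 2, 1R2]
10. q, 2   [neg-implies-rule on 9]
Accessibility: 0R0, 0R1, 1R1, 1R2, 2R2

Satisfiable (open branch found)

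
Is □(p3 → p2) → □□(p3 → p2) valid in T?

Invalid (countermodel exists)

Tableau for the negation ¬(□(p3 → p2) → □□(p3 → p2)):
1. ¬(□(p3 → p2) → □□(p3 → p2)), 0
2. □(p3 → p2), 0
3. ¬□□(p3 → p2), 0
4. p3 → p2, 0
5. p2, 0
6. ¬□(p3 → p2), 1
7. p3 → p2, 1
8. p2, 1
9. ¬(p3 → p2), 2
10. p3, 2
11. ¬p2, 2
Accessibility: 0R0, 0R1, 1R1, 1R2, 2R2
The negation has an open branch (countermodel exists).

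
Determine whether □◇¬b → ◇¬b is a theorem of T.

Valid in T

Tableau for the negation ¬(□◇¬b → ◇¬b):
1. ¬(□◇¬b → ◇¬b), w0
2. □◇¬b, w0
3. ¬◇¬b, w0
4. ◇¬b, w0
5. b, w0
6. ¬b, w1
7. ◇¬b, w1
8. b, w1
Accessibility: w0Rw0, w0Rw1, w1Rw1
Branch closes: b and ¬b both at w1.
Every branch of the negation's tableau closes; the branch above is one of them.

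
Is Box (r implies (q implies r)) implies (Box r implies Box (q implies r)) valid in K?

Valid

Tableau for the negation not (Box (r implies (q implies r)) implies (Box r implies Box (q implies r))):
1. not (Box (r implies (q implies r)) implies (Box r implies Box (q implies r))), 0
2. Box (r implies (q implies r)), 0
3. not (Box r implies Box (q implies r)), 0
4. Box r, 0
5. not Box (q implies r), 0
6. not (q implies r), 1
7. q, 1
8. not r, 1
9. r implies (q implies r), 1
10. r, 1
Accessibility: 0R1
Branch closes: r and not r both at 1.
Every branch of the negation's tableau closes; the branch above is one of them.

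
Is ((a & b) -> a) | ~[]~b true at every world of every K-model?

Tableau for the negation ~(((a & b) -> a) | ~[]~b):
1. ~(((a & b) -> a) | ~[]~b), u
2. ~((a & b) -> a), u
3. []~b, u
4. a & b, u
5. ~a, u
6. a, u
7. b, u
Branch closes: a and ~a both at u.
Every branch of the negation's tableau closes; the branch above is one of them.

Valid in K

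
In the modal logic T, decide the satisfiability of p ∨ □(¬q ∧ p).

Satisfiable

1. p ∨ □(¬q ∧ p), w0
2. □(¬q ∧ p), w0
3. ¬q ∧ p, w0
4. ¬q, w0
5. p, w0
Accessibility: w0Rw0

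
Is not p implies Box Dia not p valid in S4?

No, not valid

Tableau for the negation not (not p implies Box Dia not p):
1. not (not p implies Box Dia not p), 0
2. not p, 0
3. not Box Dia not p, 0
4. not Dia not p, 1
5. p, 1
Accessibility: 0R0, 0R1, 1R1
The negation has an open branch (countermodel exists).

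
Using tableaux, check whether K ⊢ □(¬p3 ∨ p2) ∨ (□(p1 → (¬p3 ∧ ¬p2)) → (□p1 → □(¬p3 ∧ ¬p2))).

Tableau for the negation ¬(□(¬p3 ∨ p2) ∨ (□(p1 → (¬p3 ∧ ¬p2)) → (□p1 → □(¬p3 ∧ ¬p2)))):
1. ¬(□(¬p3 ∨ p2) ∨ (□(p1 → (¬p3 ∧ ¬p2)) → (□p1 → □(¬p3 ∧ ¬p2)))), w0
2. ¬□(¬p3 ∨ p2), w0
3. ¬(□(p1 → (¬p3 ∧ ¬p2)) → (□p1 → □(¬p3 ∧ ¬p2))), w0
4. □(p1 → (¬p3 ∧ ¬p2)), w0
5. ¬(□p1 → □(¬p3 ∧ ¬p2)), w0
6. □p1, w0
7. ¬□(¬p3 ∧ ¬p2), w0
8. ¬(¬p3 ∨ p2), w1
9. p3, w1
10. ¬p2, w1
11. p1 → (¬p3 ∧ ¬p2), w1
12. p1, w1
13. ¬p3 ∧ ¬p2, w1
14. ¬p3, w1
Accessibility: w0Rw1
Branch closes: p3 and ¬p3 both at w1.
Every branch of the negation's tableau closes; the branch above is one of them.

Valid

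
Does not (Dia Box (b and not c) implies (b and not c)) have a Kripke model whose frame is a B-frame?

No, unsatisfiable

1. not (Dia Box (b and not c) implies (b and not c)), w0
2. Dia Box (b and not c), w0   [neg-implies-rule on 1]
3. not (b and not c), w0   [neg-implies-rule on 1]
4. c, w0   [neg-and-rule on 3 (branches; this branch)]
5. Box (b and not c), w1   [Dia-rule on 2: fresh world w1, w0Rw1]
6. b and not c, w0   [Box-rule on 5 via w1Rw0]
7. b, w0   [and-rule on 6]
8. not c, w0   [and-rule on 6]
Accessibility: w0Rw0, w0Rw1, w1Rw0, w1Rw1
Branch closes: c and not c both at w0.
(One branch shown.) All branches close.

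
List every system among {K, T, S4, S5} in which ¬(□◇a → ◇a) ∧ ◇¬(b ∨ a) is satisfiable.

K

T-tableau for the formula:
1. ¬(□◇a → ◇a) ∧ ◇¬(b ∨ a), u
2. ¬(□◇a → ◇a), u   [∧-rule on 1]
3. ◇¬(b ∨ a), u   [∧-rule on 1]
4. □◇a, u   [¬→-rule on 2]
5. ¬◇a, u   [¬→-rule on 2]
6. ◇a, u   [□-rule on 4 via uRu]
7. ¬a, u   [¬◇-rule on 5 via uRu]
8. ¬(b ∨ a), v   [◇-rule on 3: fresh world v, uRv]
9. ¬b, v   [¬∨-rule on 8]
10. ¬a, v   [¬∨-rule on 8]
11. ◇a, v   [□-rule on 4 via uRv]
12. a, w   [◇-rule on 6: fresh world w, uRw]
13. ◇a, w   [□-rule on 4 via uRw]
14. ¬a, w   [¬◇-rule on 5 via uRw]
Accessibility: uRu, uRv, uRw, vRv, wRw
Branch closes: a and ¬a both at w.
Every branch closes (one shown): unsatisfiable in T, hence also in S4, S5 (every S4/S5-frame is a T-frame).
K-tableau for the formula:
1. ¬(□◇a → ◇a) ∧ ◇¬(b ∨ a), u
2. ¬(□◇a → ◇a), u   [∧-rule on 1]
3. ◇¬(b ∨ a), u   [∧-rule on 1]
4. □◇a, u   [¬→-rule on 2]
5. ¬◇a, u   [¬→-rule on 2]
6. ¬(b ∨ a), v   [◇-rule on 3: fresh world v, uRv]
7. ¬b, v   [¬∨-rule on 6]
8. ¬a, v   [¬∨-rule on 6]
9. ◇a, v   [□-rule on 4 via uRv]
10. a, w   [◇-rule on 9: fresh world w, vRw]
Accessibility: uRv, vRw
Complete open branch: satisfiable in K.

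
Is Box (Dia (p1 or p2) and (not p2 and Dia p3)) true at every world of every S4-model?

No, not valid

Tableau for the negation not Box (Dia (p1 or p2) and (not p2 and Dia p3)):
1. not Box (Dia (p1 or p2) and (not p2 and Dia p3)), w0
2. not (Dia (p1 or p2) and (not p2 and Dia p3)), w1   [neg-Box-rule on 1: fresh world w1, w0Rw1]
3. not (not p2 and Dia p3), w1   [neg-and-rule on 2 (branches; this branch)]
4. not Dia p3, w1   [neg-and-rule on 3 (branches; this branch)]
5. not p3, w1   [neg-Dia-rule on 4 via w1Rw1]
Accessibility: w0Rw0, w0Rw1, w1Rw1
The negation has an open branch (countermodel exists).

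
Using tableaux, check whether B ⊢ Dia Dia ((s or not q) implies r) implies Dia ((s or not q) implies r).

Tableau for the negation not (Dia Dia ((s or not q) implies r) implies Dia ((s or not q) implies r)):
1. not (Dia Dia ((s or not q) implies r) implies Dia ((s or not q) implies r)), u
2. Dia Dia ((s or not q) implies r), u
3. not Dia ((s or not q) implies r), u
4. not ((s or not q) implies r), u
5. s or not q, u
6. not r, u
7. not q, u
8. Dia ((s or not q) implies r), v
9. not ((s or not q) implies r), v
10. s or not q, v
11. not r, v
12. not q, v
13. (s or not q) implies r, w
14. r, w
Accessibility: uRu, uRv, vRu, vRv, vRw, wRv, wRw
The negation has an open branch (countermodel exists).

Invalid (countermodel exists)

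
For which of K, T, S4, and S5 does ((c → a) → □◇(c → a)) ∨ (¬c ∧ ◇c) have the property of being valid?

S5

S4-tableau for the negation ¬(((c → a) → □◇(c → a)) ∨ (¬c ∧ ◇c)):
1. ¬(((c → a) → □◇(c → a)) ∨ (¬c ∧ ◇c)), u
2. ¬((c → a) → □◇(c → a)), u
3. ¬(¬c ∧ ◇c), u
4. c → a, u
5. ¬□◇(c → a), u
6. c, u
7. a, u
8. ¬◇(c → a), v
9. ¬(c → a), v
10. c, v
11. ¬a, v
Accessibility: uRu, uRv, vRv
Complete open branch: countermodel on an S4-frame, so not valid in S4, nor in K, T (the same frame is also a K-frame and a T-frame).
S5-tableau for the negation ¬(((c → a) → □◇(c → a)) ∨ (¬c ∧ ◇c)):
1. ¬(((c → a) → □◇(c → a)) ∨ (¬c ∧ ◇c)), u
2. ¬((c → a) → □◇(c → a)), u
3. ¬(¬c ∧ ◇c), u
4. c → a, u
5. ¬□◇(c → a), u
6. ¬◇c, u
7. ¬c, u
8. a, u
9. ¬◇(c → a), v
10. ¬c, v
11. ¬(c → a), u
12. c, u
13. ¬a, u
Accessibility: uRu, uRv, vRu, vRv
Branch closes: c and ¬c both at u.
Every branch closes (one shown): valid in S5.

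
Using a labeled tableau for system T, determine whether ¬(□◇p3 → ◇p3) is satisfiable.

Unsatisfiable

1. ¬(□◇p3 → ◇p3), u
2. □◇p3, u
3. ¬◇p3, u
4. ◇p3, u
5. ¬p3, u
6. p3, v
7. ◇p3, v
8. ¬p3, v
Accessibility: uRu, uRv, vRv
Branch closes: p3 and ¬p3 both at v.
All branches of the tableau close; one closing branch shown above.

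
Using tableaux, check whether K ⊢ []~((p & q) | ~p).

Invalid (countermodel exists)

Tableau for the negation ~[]~((p & q) | ~p):
1. ~[]~((p & q) | ~p), w0
2. (p & q) | ~p, w1   [~[]-rule on 1: fresh world w1, w0Rw1]
3. ~p, w1   [|-rule on 2 (branches; this branch)]
Accessibility: w0Rw1
The negation has an open branch (countermodel exists).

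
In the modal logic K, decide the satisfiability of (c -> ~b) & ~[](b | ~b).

1. (c -> ~b) & ~[](b | ~b), u
2. c -> ~b, u   [&-rule on 1]
3. ~[](b | ~b), u   [&-rule on 1]
4. ~b, u   [->-rule on 2 (branches; this branch)]
5. ~(b | ~b), v   [~[]-rule on 3: fresh world v, uRv]
6. ~b, v   [~|-rule on 5]
7. b, v   [~|-rule on 5]
Accessibility: uRv
Branch closes: b and ~b both at v.
All branches of the tableau close; one closing branch shown above.

Unsatisfiable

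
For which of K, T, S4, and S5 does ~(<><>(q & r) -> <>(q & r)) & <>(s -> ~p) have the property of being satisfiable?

S4-tableau for the formula:
1. ~(<><>(q & r) -> <>(q & r)) & <>(s -> ~p), w0
2. ~(<><>(q & r) -> <>(q & r)), w0
3. <>(s -> ~p), w0
4. <><>(q & r), w0
5. ~<>(q & r), w0
6. ~(q & r), w0
7. ~r, w0
8. s -> ~p, w1
9. ~(q & r), w1
10. ~p, w1
11. ~r, w1
12. <>(q & r), w2
13. ~(q & r), w2
14. ~r, w2
15. q & r, w3
16. q, w3
17. r, w3
18. ~(q & r), w3
19. ~r, w3
Accessibility: w0Rw0, w0Rw1, w0Rw2, w0Rw3, w1Rw1, w2Rw2, w2Rw3, w3Rw3
Branch closes: r and ~r both at w3.
Every branch closes (one shown): unsatisfiable in S4, hence also in S5 (every S5-frame is an S4-frame).
T-tableau for the formula:
1. ~(<><>(q & r) -> <>(q & r)) & <>(s -> ~p), w0
2. ~(<><>(q & r) -> <>(q & r)), w0
3. <>(s -> ~p), w0
4. <><>(q & r), w0
5. ~<>(q & r), w0
6. ~(q & r), w0
7. ~r, w0
8. s -> ~p, w1
9. ~(q & r), w1
10. ~p, w1
11. ~r, w1
12. <>(q & r), w2
13. ~(q & r), w2
14. ~r, w2
15. q & r, w3
16. q, w3
17. r, w3
Accessibility: w0Rw0, w0Rw1, w0Rw2, w1Rw1, w2Rw2, w2Rw3, w3Rw3
Complete open branch: satisfiable in T, hence also in K (this T-model is also a K-model).

K, T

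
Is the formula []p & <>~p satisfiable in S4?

Unsatisfiable

1. []p & <>~p, u
2. []p, u
3. <>~p, u
4. p, u
5. ~p, v
6. p, v
Accessibility: uRu, uRv, vRv
Branch closes: p and ~p both at v.
Every branch closes; the branch above is one of them.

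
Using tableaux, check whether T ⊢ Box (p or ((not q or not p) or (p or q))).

Valid in T

Tableau for the negation not Box (p or ((not q or not p) or (p or q))):
1. not Box (p or ((not q or not p) or (p or q))), 0
2. not (p or ((not q or not p) or (p or q))), 1
3. not p, 1
4. not ((not q or not p) or (p or q)), 1
5. not (not q or not p), 1
6. not (p or q), 1
7. q, 1
8. p, 1
Accessibility: 0R0, 0R1, 1R1
Branch closes: p and not p both at 1.
All branches of the negation close; one closing branch shown above.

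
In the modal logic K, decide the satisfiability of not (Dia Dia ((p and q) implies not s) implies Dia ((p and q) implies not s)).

1. not (Dia Dia ((p and q) implies not s) implies Dia ((p and q) implies not s)), w0
2. Dia Dia ((p and q) implies not s), w0
3. not Dia ((p and q) implies not s), w0
4. Dia ((p and q) implies not s), w1
5. not ((p and q) implies not s), w1
6. p and q, w1
7. s, w1
8. p, w1
9. q, w1
10. (p and q) implies not s, w2
11. not s, w2
Accessibility: w0Rw1, w1Rw2

Satisfiable (open branch found)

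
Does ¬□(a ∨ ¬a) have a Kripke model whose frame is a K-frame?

No, unsatisfiable

1. ¬□(a ∨ ¬a), 0
2. ¬(a ∨ ¬a), 1
3. ¬a, 1
4. a, 1
Accessibility: 0R1
Branch closes: a and ¬a both at 1.
All branches of the tableau close; one closing branch shown above.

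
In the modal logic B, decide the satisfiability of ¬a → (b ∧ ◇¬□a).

1. ¬a → (b ∧ ◇¬□a), u
2. b ∧ ◇¬□a, u   [→-rule on 1 (branches; this branch)]
3. b, u   [∧-rule on 2]
4. ◇¬□a, u   [∧-rule on 2]
5. ¬□a, v   [◇-rule on 4: fresh world v, uRv]
6. ¬a, w   [¬□-rule on 5: fresh world w, vRw]
Accessibility: uRu, uRv, vRu, vRv, vRw, wRv, wRw

Yes, satisfiable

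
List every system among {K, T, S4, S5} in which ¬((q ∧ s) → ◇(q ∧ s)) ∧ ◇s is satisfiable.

T-tableau for the formula:
1. ¬((q ∧ s) → ◇(q ∧ s)) ∧ ◇s, u
2. ¬((q ∧ s) → ◇(q ∧ s)), u   [∧-rule on 1]
3. ◇s, u   [∧-rule on 1]
4. q ∧ s, u   [¬→-rule on 2]
5. ¬◇(q ∧ s), u   [¬→-rule on 2]
6. q, u   [∧-rule on 4]
7. s, u   [∧-rule on 4]
8. ¬(q ∧ s), u   [¬◇-rule on 5 via uRu]
9. ¬s, u   [¬∧-rule on 8 (branches; this branch)]
Accessibility: uRu
Branch closes: s and ¬s both at u.
Every branch closes (one shown): unsatisfiable in T, hence also in S4, S5 (every S4/S5-frame is a T-frame).
K-tableau for the formula:
1. ¬((q ∧ s) → ◇(q ∧ s)) ∧ ◇s, u
2. ¬((q ∧ s) → ◇(q ∧ s)), u   [∧-rule on 1]
3. ◇s, u   [∧-rule on 1]
4. q ∧ s, u   [¬→-rule on 2]
5. ¬◇(q ∧ s), u   [¬→-rule on 2]
6. q, u   [∧-rule on 4]
7. s, u   [∧-rule on 4]
8. s, v   [◇-rule on 3: fresh world v, uRv]
9. ¬(q ∧ s), v   [¬◇-rule on 5 via uRv]
10. ¬q, v   [¬∧-rule on 9 (branches; this branch)]
Accessibility: uRv
Complete open branch: satisfiable in K.

K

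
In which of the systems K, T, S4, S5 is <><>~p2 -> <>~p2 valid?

S4, S5

T-tableau for the negation ~(<><>~p2 -> <>~p2):
1. ~(<><>~p2 -> <>~p2), 0
2. <><>~p2, 0
3. ~<>~p2, 0
4. p2, 0
5. <>~p2, 1
6. p2, 1
7. ~p2, 2
Accessibility: 0R0, 0R1, 1R1, 1R2, 2R2
Complete open branch: countermodel on a T-frame, so not valid in T, nor in K (the same frame is also a K-frame).
S4-tableau for the negation ~(<><>~p2 -> <>~p2):
1. ~(<><>~p2 -> <>~p2), 0
2. <><>~p2, 0
3. ~<>~p2, 0
4. p2, 0
5. <>~p2, 1
6. p2, 1
7. ~p2, 2
8. p2, 2
Accessibility: 0R0, 0R1, 0R2, 1R1, 1R2, 2R2
Branch closes: p2 and ~p2 both at 2.
Every branch closes (one shown): valid in S4, hence also in S5 (every theorem of S4 is a theorem of S5).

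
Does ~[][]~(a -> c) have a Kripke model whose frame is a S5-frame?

1. ~[][]~(a -> c), 0
2. ~[]~(a -> c), 1
3. a -> c, 2
4. c, 2
Accessibility: 0R0, 0R1, 0R2, 1R0, 1R1, 1R2, 2R0, 2R1, 2R2

Yes, satisfiable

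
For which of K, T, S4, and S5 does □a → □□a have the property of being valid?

T-tableau for the negation ¬(□a → □□a):
1. ¬(□a → □□a), 0
2. □a, 0   [¬→-rule on 1]
3. ¬□□a, 0   [¬→-rule on 1]
4. a, 0   [□-rule on 2 via 0R0]
5. ¬□a, 1   [¬□-rule on 3: fresh world 1, 0R1]
6. a, 1   [□-rule on 2 via 0R1]
7. ¬a, 2   [¬□-rule on 5: fresh world 2, 1R2]
Accessibility: 0R0, 0R1, 1R1, 1R2, 2R2
Complete open branch: countermodel on a T-frame, so not valid in T, nor in K (the same frame is also a K-frame).
S4-tableau for the negation ¬(□a → □□a):
1. ¬(□a → □□a), 0
2. □a, 0   [¬→-rule on 1]
3. ¬□□a, 0   [¬→-rule on 1]
4. a, 0   [□-rule on 2 via 0R0]
5. ¬□a, 1   [¬□-rule on 3: fresh world 1, 0R1]
6. a, 1   [□-rule on 2 via 0R1]
7. ¬a, 2   [¬□-rule on 5: fresh world 2, 1R2]
8. a, 2   [□-rule on 2 via 0R2]
Accessibility: 0R0, 0R1, 0R2, 1R1, 1R2, 2R2
Branch closes: a and ¬a both at 2.
Every branch closes (one shown): valid in S4, hence also in S5 (every theorem of S4 is a theorem of S5).

S4, S5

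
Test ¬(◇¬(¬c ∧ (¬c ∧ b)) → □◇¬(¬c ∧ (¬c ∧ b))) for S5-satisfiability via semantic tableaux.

1. ¬(◇¬(¬c ∧ (¬c ∧ b)) → □◇¬(¬c ∧ (¬c ∧ b))), 0
2. ◇¬(¬c ∧ (¬c ∧ b)), 0
3. ¬□◇¬(¬c ∧ (¬c ∧ b)), 0
4. ¬(¬c ∧ (¬c ∧ b)), 1
5. ¬(¬c ∧ b), 1
6. ¬b, 1
7. ¬◇¬(¬c ∧ (¬c ∧ b)), 2
8. ¬c ∧ (¬c ∧ b), 0
9. ¬c, 0
10. ¬c ∧ b, 0
11. b, 0
12. ¬c ∧ (¬c ∧ b), 1
13. ¬c, 1
14. ¬c ∧ b, 1
15. b, 1
Accessibility: 0R0, 0R1, 0R2, 1R0, 1R1, 1R2, 2R0, 2R1, 2R2
Branch closes: b and ¬b both at 1.
All branches of the tableau close; one closing branch shown above.

Unsatisfiable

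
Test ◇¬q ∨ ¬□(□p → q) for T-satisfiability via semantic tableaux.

Satisfiable (open branch found)

1. ◇¬q ∨ ¬□(□p → q), 0
2. ¬□(□p → q), 0
3. ¬(□p → q), 1
4. □p, 1
5. ¬q, 1
6. p, 1
Accessibility: 0R0, 0R1, 1R1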